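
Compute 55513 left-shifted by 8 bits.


0b1101100011011001 << 8 = 0b110110001101100100000000 = 14211328

14211328


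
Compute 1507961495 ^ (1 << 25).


1507961495 ^ (1 << 25) = 1507961495 ^ 33554432 = 1541515927

1541515927


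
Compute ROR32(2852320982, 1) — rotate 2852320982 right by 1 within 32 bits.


Rotate 0b10101010000000101111011011010110 right by 1 (32-bit) = 0b1010101000000010111101101101011 = 1426160491

1426160491


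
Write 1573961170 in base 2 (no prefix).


1573961170 = 1011101110100001011110111010010 in binary

1011101110100001011110111010010


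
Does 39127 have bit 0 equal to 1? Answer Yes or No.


0b1001100011010111, bit 0 = 1. Yes

Yes


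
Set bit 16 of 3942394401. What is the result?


3942394401 | (1 << 16) = 3942394401 | 65536 = 3942459937

3942459937


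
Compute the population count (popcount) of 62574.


0b1111010001101110 has 10 set bits

10


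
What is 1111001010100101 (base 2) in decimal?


1111001010100101 in decimal = 62117

62117


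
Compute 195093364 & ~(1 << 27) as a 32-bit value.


195093364 & ~(1 << 27) = 60875636

60875636


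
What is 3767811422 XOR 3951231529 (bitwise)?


0b11100000100101000011110101011110 ^ 0b11101011100000110000001000101001 = 0b1011000101110011111101110111 = 186072951

186072951


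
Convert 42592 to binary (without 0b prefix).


42592 = 1010011001100000 in binary

1010011001100000


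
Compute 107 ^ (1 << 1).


107 ^ (1 << 1) = 107 ^ 2 = 105

105


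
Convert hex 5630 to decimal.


5630 hex = 22064 decimal

22064


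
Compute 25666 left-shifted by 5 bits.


0b110010001000010 << 5 = 0b11001000100001000000 = 821312

821312


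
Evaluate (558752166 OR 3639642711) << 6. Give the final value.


Step 1: 558752166 | 3639642711 = 4194167799
Step 2: 4194167799 << 6 = 268426739136

268426739136


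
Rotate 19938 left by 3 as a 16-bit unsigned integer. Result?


Rotate 0b100110111100010 left by 3 (16-bit) = 0b110111100010010 = 28434

28434


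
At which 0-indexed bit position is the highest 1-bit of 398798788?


0b10111110001010010111111000100. Highest set bit at position 28

28


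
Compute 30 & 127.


0b11110 & 0b1111111 = 0b11110 = 30

30


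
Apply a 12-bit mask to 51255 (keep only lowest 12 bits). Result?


51255 & 4095 = 2103

2103


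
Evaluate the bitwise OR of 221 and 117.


0b11011101 | 0b1110101 = 0b11111101 = 253

253


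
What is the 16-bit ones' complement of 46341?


46341 ^ 65535 = 19194

19194


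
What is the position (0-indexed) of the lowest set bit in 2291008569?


0b10001000100011100000010000111001. Lowest set bit at position 0

0


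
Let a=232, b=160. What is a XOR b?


232 ^ 160 = 72

72


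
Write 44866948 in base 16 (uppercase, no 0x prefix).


44866948 = 2AC9D84 hex

2AC9D84


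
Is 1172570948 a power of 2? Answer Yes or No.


0b1000101111001000000001101000100. Multiple bits set => No

No


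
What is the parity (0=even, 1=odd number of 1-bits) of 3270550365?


0b11000010111100001010001101011101 has 16 ones => parity 0

0


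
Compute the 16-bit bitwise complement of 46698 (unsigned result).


~0b1011011001101010 = 0b100100110010101 = 18837 (16-bit unsigned)

18837


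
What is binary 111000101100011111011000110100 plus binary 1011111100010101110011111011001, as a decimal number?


111000101100011111011000110100 + 1011111100010101110011111011001 = 10011000001111001101111000001101 = 2554125837

2554125837


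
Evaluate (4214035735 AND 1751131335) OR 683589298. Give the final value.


Step 1: 4214035735 & 1751131335 = 1746928647
Step 2: 1746928647 | 683589298 = 1757331127

1757331127


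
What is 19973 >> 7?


0b100111000000101 >> 7 = 0b10011100 = 156

156


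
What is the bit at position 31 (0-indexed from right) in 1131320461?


0b1000011011011101001010010001101, position 31 = 0

0


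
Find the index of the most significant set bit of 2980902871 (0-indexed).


0b10110001101011001111011111010111. Highest set bit at position 31

31


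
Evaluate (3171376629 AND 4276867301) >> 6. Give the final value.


Step 1: 3171376629 & 4276867301 = 3154333925
Step 2: 3154333925 >> 6 = 49286467

49286467


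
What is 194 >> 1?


0b11000010 >> 1 = 0b1100001 = 97

97


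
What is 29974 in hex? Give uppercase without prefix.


29974 = 7516 hex

7516


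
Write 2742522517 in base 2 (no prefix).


2742522517 = 10100011011101111001001010010101 in binary

10100011011101111001001010010101


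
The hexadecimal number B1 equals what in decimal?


B1 hex = 177 decimal

177


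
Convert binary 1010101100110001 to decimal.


1010101100110001 in decimal = 43825

43825


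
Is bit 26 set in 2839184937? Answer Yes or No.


0b10101001001110101000011000101001, bit 26 = 0. No

No


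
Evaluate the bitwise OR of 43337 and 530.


0b1010100101001001 | 0b1000010010 = 0b1010101101011011 = 43867

43867


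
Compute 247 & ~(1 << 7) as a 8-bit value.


247 & ~(1 << 7) = 119

119


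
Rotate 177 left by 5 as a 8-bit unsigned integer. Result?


Rotate 0b10110001 left by 5 (8-bit) = 0b110110 = 54

54


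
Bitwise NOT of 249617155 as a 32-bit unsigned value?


~0b1110111000001101101100000011 = 0b11110001000111110010010011111100 = 4045350140 (32-bit unsigned)

4045350140


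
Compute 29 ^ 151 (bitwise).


0b11101 ^ 0b10010111 = 0b10001010 = 138

138


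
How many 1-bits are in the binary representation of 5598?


0b1010111011110 has 9 set bits

9


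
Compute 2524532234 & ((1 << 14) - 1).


2524532234 & 16383 = 3594

3594


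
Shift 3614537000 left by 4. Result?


0b11010111011100010111010100101000 << 4 = 0b110101110111000101110101001010000000 = 57832592000

57832592000


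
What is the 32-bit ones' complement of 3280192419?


3280192419 ^ 4294967295 = 1014774876

1014774876


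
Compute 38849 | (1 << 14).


38849 | (1 << 14) = 38849 | 16384 = 55233

55233


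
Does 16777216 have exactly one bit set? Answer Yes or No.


0b1000000000000000000000000. Only one bit set => Yes

Yes


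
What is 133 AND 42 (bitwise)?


0b10000101 & 0b101010 = 0b0 = 0

0


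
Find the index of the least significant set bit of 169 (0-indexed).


0b10101001. Lowest set bit at position 0

0


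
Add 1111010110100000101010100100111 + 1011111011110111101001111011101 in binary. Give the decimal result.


1111010110100000101010100100111 + 1011111011110111101001111011101 = 11011010010011000010100100000100 = 3662424324

3662424324


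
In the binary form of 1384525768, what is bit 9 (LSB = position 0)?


0b1010010100001100010111111001000, position 9 = 1

1


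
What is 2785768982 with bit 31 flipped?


2785768982 ^ (1 << 31) = 2785768982 ^ 2147483648 = 638285334

638285334


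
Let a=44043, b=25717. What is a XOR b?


44043 ^ 25717 = 51326

51326


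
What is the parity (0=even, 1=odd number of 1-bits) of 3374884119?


0b11001001001010001010010100010111 has 14 ones => parity 0

0


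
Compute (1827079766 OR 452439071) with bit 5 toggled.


Step 1: 1827079766 | 452439071 = 2130161247
Step 2: 2130161247 ^ (1 << 5) = 2130161247 ^ 32 = 2130161279

2130161279


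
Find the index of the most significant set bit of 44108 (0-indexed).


0b1010110001001100. Highest set bit at position 15

15


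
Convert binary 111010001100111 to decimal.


111010001100111 in decimal = 29799

29799


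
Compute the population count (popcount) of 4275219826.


0b11111110110100101010110101110010 has 20 set bits

20


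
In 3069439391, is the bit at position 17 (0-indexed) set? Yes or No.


0b10110110111100111110110110011111, bit 17 = 1. Yes

Yes


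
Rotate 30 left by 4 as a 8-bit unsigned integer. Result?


Rotate 0b11110 left by 4 (8-bit) = 0b11100001 = 225

225


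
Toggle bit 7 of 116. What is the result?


116 ^ (1 << 7) = 116 ^ 128 = 244

244


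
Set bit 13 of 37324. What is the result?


37324 | (1 << 13) = 37324 | 8192 = 45516

45516


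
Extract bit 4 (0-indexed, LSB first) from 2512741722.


0b10010101110001010110010101011010, position 4 = 1

1


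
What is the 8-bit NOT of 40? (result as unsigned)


~0b101000 = 0b11010111 = 215 (8-bit unsigned)

215


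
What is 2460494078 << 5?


0b10010010101010000010100011111110 << 5 = 0b1001001010101000001010001111111000000 = 78735810496

78735810496


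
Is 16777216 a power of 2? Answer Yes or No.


0b1000000000000000000000000. Only one bit set => Yes

Yes


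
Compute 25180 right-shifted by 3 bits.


0b110001001011100 >> 3 = 0b110001001011 = 3147

3147


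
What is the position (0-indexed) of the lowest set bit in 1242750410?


0b1001010000100101101110111001010. Lowest set bit at position 1

1


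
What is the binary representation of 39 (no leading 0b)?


39 = 100111 in binary

100111


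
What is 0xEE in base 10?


EE hex = 238 decimal

238


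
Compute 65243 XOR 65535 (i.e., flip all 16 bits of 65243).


65243 ^ 65535 = 292

292


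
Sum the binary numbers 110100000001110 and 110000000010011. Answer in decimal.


110100000001110 + 110000000010011 = 1100100000100001 = 51233

51233


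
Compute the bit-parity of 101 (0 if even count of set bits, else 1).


0b1100101 has 4 ones => parity 0

0


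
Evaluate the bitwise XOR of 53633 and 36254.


0b1101000110000001 ^ 0b1000110110011110 = 0b101110000011111 = 23583

23583


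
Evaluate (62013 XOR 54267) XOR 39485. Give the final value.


Step 1: 62013 ^ 54267 = 8646
Step 2: 8646 ^ 39485 = 48123

48123


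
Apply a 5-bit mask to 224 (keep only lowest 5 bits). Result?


224 & 31 = 0

0


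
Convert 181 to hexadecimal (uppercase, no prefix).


181 = B5 hex

B5


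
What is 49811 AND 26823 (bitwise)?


0b1100001010010011 & 0b110100011000111 = 0b100000010000011 = 16515

16515


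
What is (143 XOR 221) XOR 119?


Step 1: 143 ^ 221 = 82
Step 2: 82 ^ 119 = 37

37


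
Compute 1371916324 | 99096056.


0b1010001110001011100100000100100 | 0b101111010000001010111111000 = 0b1010101111011011101110111111100 = 1441652220

1441652220


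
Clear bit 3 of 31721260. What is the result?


31721260 & ~(1 << 3) = 31721252

31721252


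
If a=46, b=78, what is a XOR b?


46 ^ 78 = 96

96


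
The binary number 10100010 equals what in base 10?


10100010 in decimal = 162

162


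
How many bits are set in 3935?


0b111101011111 has 10 set bits

10


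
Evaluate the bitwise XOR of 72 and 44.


0b1001000 ^ 0b101100 = 0b1100100 = 100

100


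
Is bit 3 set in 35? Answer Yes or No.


0b100011, bit 3 = 0. No

No


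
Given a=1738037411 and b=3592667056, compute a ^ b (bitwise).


1738037411 ^ 3592667056 = 2981881619

2981881619


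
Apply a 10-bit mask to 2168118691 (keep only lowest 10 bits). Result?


2168118691 & 1023 = 419

419


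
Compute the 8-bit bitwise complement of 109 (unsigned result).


~0b1101101 = 0b10010010 = 146 (8-bit unsigned)

146


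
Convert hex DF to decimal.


DF hex = 223 decimal

223


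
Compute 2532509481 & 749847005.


0b10010110111100110000011100101001 & 0b101100101100011100000111011101 = 0b100101100010000000100001001 = 78709001

78709001


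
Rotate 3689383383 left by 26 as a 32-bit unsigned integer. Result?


Rotate 0b11011011111001111000010111010111 left by 26 (32-bit) = 0b1011111011011111001111000010111 = 1601150487

1601150487


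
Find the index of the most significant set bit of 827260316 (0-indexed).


0b110001010011101111110110011100. Highest set bit at position 29

29


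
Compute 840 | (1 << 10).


840 | (1 << 10) = 840 | 1024 = 1864

1864


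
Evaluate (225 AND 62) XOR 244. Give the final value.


Step 1: 225 & 62 = 32
Step 2: 32 ^ 244 = 212

212


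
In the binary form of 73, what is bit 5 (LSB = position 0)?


0b1001001, position 5 = 0

0


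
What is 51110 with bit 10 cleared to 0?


51110 & ~(1 << 10) = 50086

50086


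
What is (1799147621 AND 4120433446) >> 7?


Step 1: 1799147621 & 4120433446 = 1629016100
Step 2: 1629016100 >> 7 = 12726688

12726688


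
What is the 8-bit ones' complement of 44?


44 ^ 255 = 211

211


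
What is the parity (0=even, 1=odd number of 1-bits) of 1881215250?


0b1110000001000010001000100010010 has 9 ones => parity 1

1


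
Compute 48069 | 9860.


0b1011101111000101 | 0b10011010000100 = 0b1011111111000101 = 49093

49093


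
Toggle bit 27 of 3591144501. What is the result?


3591144501 ^ (1 << 27) = 3591144501 ^ 134217728 = 3725362229

3725362229


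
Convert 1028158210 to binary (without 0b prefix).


1028158210 = 111101010010000111001100000010 in binary

111101010010000111001100000010


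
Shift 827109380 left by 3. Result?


0b110001010011001011000000000100 << 3 = 0b110001010011001011000000000100000 = 6616875040

6616875040


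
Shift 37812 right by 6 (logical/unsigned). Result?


0b1001001110110100 >> 6 = 0b1001001110 = 590

590


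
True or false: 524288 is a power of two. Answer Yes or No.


0b10000000000000000000. Only one bit set => Yes

Yes


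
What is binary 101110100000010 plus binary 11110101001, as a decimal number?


101110100000010 + 11110101001 = 110010010101011 = 25771

25771


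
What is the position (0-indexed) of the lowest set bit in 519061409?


0b11110111100000011111110100001. Lowest set bit at position 0

0


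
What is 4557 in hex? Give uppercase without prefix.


4557 = 11CD hex

11CD


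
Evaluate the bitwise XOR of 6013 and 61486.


0b1011101111101 ^ 0b1111000000101110 = 0b1110011101010011 = 59219

59219


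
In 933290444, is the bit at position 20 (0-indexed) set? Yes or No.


0b110111101000001110000111001100, bit 20 = 0. No

No


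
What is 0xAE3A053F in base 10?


AE3A053F hex = 2923038015 decimal

2923038015


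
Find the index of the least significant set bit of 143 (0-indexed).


0b10001111. Lowest set bit at position 0

0


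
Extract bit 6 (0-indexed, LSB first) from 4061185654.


0b11110010000100001100011001110110, position 6 = 1

1


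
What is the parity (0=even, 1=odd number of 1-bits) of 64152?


0b1111101010011000 has 9 ones => parity 1

1


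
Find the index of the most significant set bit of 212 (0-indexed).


0b11010100. Highest set bit at position 7

7


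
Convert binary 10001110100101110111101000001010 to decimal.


10001110100101110111101000001010 in decimal = 2392291850

2392291850


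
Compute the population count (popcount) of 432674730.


0b11001110010100001011110101010 has 15 set bits

15


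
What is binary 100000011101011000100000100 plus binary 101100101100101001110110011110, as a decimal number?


100000011101011000100000100 + 101100101100101001110110011110 = 110000110000010100111010100010 = 817974946

817974946


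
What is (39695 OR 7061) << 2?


Step 1: 39695 | 7061 = 39839
Step 2: 39839 << 2 = 159356

159356


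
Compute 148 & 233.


0b10010100 & 0b11101001 = 0b10000000 = 128

128


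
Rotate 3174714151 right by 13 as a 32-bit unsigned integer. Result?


Rotate 0b10111101001110100100101100100111 right by 13 (32-bit) = 0b1011001001111011110100111010010 = 1497229778

1497229778


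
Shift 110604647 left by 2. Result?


0b110100101111011000101100111 << 2 = 0b11010010111101100010110011100 = 442418588

442418588


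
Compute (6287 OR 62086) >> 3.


Step 1: 6287 | 62086 = 64143
Step 2: 64143 >> 3 = 8017

8017


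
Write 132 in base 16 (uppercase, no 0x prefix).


132 = 84 hex

84


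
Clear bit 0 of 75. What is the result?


75 & ~(1 << 0) = 74

74


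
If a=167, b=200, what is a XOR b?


167 ^ 200 = 111

111


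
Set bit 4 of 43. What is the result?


43 | (1 << 4) = 43 | 16 = 59

59


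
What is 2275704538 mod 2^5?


2275704538 & 31 = 26

26


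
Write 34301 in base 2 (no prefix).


34301 = 1000010111111101 in binary

1000010111111101


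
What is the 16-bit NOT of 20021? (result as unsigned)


~0b100111000110101 = 0b1011000111001010 = 45514 (16-bit unsigned)

45514


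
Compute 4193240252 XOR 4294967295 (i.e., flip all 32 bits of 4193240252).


4193240252 ^ 4294967295 = 101727043

101727043


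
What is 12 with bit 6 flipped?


12 ^ (1 << 6) = 12 ^ 64 = 76

76


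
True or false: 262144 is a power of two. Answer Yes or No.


0b1000000000000000000. Only one bit set => Yes

Yes


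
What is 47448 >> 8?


0b1011100101011000 >> 8 = 0b10111001 = 185

185


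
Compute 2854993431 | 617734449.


0b10101010001010111011111000010111 | 0b100100110100011110000100110001 = 0b10101110111110111111111100110111 = 2935750455

2935750455


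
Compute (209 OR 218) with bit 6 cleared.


Step 1: 209 | 218 = 219
Step 2: 219 & ~(1 << 6) = 155

155


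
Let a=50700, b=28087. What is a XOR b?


50700 ^ 28087 = 43963

43963


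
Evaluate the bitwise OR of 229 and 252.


0b11100101 | 0b11111100 = 0b11111101 = 253

253


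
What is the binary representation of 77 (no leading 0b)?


77 = 1001101 in binary

1001101


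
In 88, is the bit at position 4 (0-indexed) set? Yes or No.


0b1011000, bit 4 = 1. Yes

Yes


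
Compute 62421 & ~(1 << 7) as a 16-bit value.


62421 & ~(1 << 7) = 62293

62293


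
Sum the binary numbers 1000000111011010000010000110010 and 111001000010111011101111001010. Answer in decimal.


1000000111011010000010000110010 + 111001000010111011101111001010 = 1111001111110001011111111111100 = 2046345212

2046345212


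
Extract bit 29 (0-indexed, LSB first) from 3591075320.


0b11010110000010110111010111111000, position 29 = 0

0


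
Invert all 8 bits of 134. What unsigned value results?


134 ^ 255 = 121

121


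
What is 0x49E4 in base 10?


49E4 hex = 18916 decimal

18916


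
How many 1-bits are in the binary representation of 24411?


0b101111101011011 has 11 set bits

11


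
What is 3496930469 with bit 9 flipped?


3496930469 ^ (1 << 9) = 3496930469 ^ 512 = 3496930981

3496930981


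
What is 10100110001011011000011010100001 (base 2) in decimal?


10100110001011011000011010100001 in decimal = 2788001441

2788001441


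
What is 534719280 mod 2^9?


534719280 & 511 = 304

304


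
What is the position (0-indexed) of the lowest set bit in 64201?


0b1111101011001001. Lowest set bit at position 0

0


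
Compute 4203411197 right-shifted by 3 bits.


0b11111010100010101111011011111101 >> 3 = 0b11111010100010101111011011111 = 525426399

525426399


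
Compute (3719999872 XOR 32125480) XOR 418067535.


Step 1: 3719999872 ^ 32125480 = 3696264104
Step 2: 3696264104 ^ 418067535 = 3300636647

3300636647


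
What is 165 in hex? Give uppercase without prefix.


165 = A5 hex

A5


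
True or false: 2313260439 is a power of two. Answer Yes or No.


0b10001001111000011000110110010111. Multiple bits set => No

No


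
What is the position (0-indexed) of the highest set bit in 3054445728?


0b10110110000011110010010010100000. Highest set bit at position 31

31


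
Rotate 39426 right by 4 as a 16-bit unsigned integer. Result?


Rotate 0b1001101000000010 right by 4 (16-bit) = 0b10100110100000 = 10656

10656


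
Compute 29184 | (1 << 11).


29184 | (1 << 11) = 29184 | 2048 = 31232

31232


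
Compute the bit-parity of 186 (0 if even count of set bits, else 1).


0b10111010 has 5 ones => parity 1

1


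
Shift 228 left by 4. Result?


0b11100100 << 4 = 0b111001000000 = 3648

3648


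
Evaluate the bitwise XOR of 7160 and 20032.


0b1101111111000 ^ 0b100111001000000 = 0b101010110111000 = 21944

21944


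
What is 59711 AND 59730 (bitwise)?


0b1110100100111111 & 0b1110100101010010 = 0b1110100100010010 = 59666

59666


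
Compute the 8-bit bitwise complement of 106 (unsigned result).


~0b1101010 = 0b10010101 = 149 (8-bit unsigned)

149


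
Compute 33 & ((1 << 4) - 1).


33 & 15 = 1

1


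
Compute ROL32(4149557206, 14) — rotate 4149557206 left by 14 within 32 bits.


Rotate 0b11110111010101010011011111010110 left by 14 (32-bit) = 0b1001101111101011011110111010101 = 1307950549

1307950549


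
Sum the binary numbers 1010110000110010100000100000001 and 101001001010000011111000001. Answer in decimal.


1010110000110010100000100000001 + 101001001010000011111000001 = 1011011001111100100100011000010 = 1530808514

1530808514


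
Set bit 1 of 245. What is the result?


245 | (1 << 1) = 245 | 2 = 247

247


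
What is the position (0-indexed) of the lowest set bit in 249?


0b11111001. Lowest set bit at position 0

0


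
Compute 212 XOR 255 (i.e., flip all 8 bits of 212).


212 ^ 255 = 43

43


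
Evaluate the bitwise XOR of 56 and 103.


0b111000 ^ 0b1100111 = 0b1011111 = 95

95


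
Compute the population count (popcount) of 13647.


0b11010101001111 has 9 set bits

9


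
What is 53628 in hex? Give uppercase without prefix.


53628 = D17C hex

D17C


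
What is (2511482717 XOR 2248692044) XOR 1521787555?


Step 1: 2511482717 ^ 2248692044 = 330989073
Step 2: 330989073 ^ 1521787555 = 1225710770

1225710770


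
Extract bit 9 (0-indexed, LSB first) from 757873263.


0b101101001011000011101001101111, position 9 = 1

1


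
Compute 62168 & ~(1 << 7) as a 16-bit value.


62168 & ~(1 << 7) = 62040

62040


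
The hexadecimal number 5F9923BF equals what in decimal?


5F9923BF hex = 1603871679 decimal

1603871679


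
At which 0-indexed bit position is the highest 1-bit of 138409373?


0b1000001111111111010110011101. Highest set bit at position 27

27


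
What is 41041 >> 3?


0b1010000001010001 >> 3 = 0b1010000001010 = 5130

5130


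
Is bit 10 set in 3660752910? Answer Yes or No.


0b11011010001100101010100000001110, bit 10 = 0. No

No


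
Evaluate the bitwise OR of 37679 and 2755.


0b1001001100101111 | 0b101011000011 = 0b1001101111101111 = 39919

39919


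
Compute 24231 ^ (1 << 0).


24231 ^ (1 << 0) = 24231 ^ 1 = 24230

24230


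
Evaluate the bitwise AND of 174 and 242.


0b10101110 & 0b11110010 = 0b10100010 = 162

162


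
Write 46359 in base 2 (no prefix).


46359 = 1011010100010111 in binary

1011010100010111


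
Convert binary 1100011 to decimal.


1100011 in decimal = 99

99


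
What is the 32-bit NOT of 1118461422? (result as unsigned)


~0b1000010101010100101110111101110 = 0b10111101010101011010001000010001 = 3176505873 (32-bit unsigned)

3176505873


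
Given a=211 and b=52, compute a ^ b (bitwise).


211 ^ 52 = 231

231


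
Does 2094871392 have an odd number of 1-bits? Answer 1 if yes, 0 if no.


0b1111100110111010011001101100000 has 17 ones => parity 1

1


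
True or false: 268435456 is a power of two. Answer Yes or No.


0b10000000000000000000000000000. Only one bit set => Yes

Yes


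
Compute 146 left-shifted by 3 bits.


0b10010010 << 3 = 0b10010010000 = 1168

1168


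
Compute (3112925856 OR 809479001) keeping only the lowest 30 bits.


Step 1: 3112925856 | 809479001 = 3116366841
Step 2: 3116366841 & 1073741823 = 968883193

968883193


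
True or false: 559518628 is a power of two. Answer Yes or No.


0b100001010110011001001110100100. Multiple bits set => No

No


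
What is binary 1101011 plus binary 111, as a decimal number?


1101011 + 111 = 1110010 = 114

114


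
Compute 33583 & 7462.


0b1000001100101111 & 0b1110100100110 = 0b100100110 = 294

294


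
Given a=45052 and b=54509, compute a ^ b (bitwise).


45052 ^ 54509 = 31505

31505


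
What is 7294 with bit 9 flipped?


7294 ^ (1 << 9) = 7294 ^ 512 = 7806

7806


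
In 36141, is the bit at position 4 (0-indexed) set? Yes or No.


0b1000110100101101, bit 4 = 0. No

No


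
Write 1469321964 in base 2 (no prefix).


1469321964 = 1010111100101000001001011101100 in binary

1010111100101000001001011101100


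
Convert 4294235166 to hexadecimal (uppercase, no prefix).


4294235166 = FFF4D41E hex

FFF4D41E


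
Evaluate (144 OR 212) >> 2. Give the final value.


Step 1: 144 | 212 = 212
Step 2: 212 >> 2 = 53

53


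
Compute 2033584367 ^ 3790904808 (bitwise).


0b1111001001101100000100011101111 ^ 0b11100001111101001001110111101000 = 0b10011000110000101001010100000111 = 2562888967

2562888967


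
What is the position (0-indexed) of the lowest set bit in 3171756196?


0b10111101000011010010100010100100. Lowest set bit at position 2

2


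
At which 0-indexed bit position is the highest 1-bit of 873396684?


0b110100000011101111100111001100. Highest set bit at position 29

29


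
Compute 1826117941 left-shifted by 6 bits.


0b1101100110110000101100100110101 << 6 = 0b1101100110110000101100100110101000000 = 116871548224

116871548224


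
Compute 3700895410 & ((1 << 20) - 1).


3700895410 & 1048575 = 470706

470706


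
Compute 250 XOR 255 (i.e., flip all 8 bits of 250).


250 ^ 255 = 5

5


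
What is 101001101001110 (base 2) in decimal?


101001101001110 in decimal = 21326

21326


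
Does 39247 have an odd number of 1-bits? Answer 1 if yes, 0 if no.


0b1001100101001111 has 9 ones => parity 1

1


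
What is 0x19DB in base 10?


19DB hex = 6619 decimal

6619


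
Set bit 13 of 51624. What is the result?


51624 | (1 << 13) = 51624 | 8192 = 59816

59816


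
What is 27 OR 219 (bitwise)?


0b11011 | 0b11011011 = 0b11011011 = 219

219


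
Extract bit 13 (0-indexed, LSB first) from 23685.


0b101110010000101, position 13 = 0

0


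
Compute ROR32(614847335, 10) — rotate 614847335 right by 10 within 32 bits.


Rotate 0b100100101001011101001101100111 right by 10 (32-bit) = 0b11011001110010010010100101110100 = 3653839220

3653839220


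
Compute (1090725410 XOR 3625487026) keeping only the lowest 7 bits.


Step 1: 1090725410 ^ 3625487026 = 2568727696
Step 2: 2568727696 & 127 = 16

16


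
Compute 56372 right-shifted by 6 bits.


0b1101110000110100 >> 6 = 0b1101110000 = 880

880


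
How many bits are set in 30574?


0b111011101101110 has 11 set bits

11


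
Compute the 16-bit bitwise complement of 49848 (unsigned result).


~0b1100001010111000 = 0b11110101000111 = 15687 (16-bit unsigned)

15687


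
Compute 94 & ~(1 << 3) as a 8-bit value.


94 & ~(1 << 3) = 86

86


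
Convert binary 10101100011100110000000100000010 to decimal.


10101100011100110000000100000010 in decimal = 2893218050

2893218050


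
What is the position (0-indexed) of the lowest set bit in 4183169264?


0b11111001010101100001100011110000. Lowest set bit at position 4

4


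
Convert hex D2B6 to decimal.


D2B6 hex = 53942 decimal

53942


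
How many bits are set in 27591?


0b110101111000111 has 10 set bits

10


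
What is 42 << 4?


0b101010 << 4 = 0b1010100000 = 672

672


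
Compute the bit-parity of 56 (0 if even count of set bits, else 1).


0b111000 has 3 ones => parity 1

1


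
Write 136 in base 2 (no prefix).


136 = 10001000 in binary

10001000


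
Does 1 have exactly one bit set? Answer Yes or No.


0b1. Only one bit set => Yes

Yes


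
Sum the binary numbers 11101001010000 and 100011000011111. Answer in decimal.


11101001010000 + 100011000011111 = 1000000001101111 = 32879

32879


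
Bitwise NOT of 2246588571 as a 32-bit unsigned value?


~0b10000101111010000011100010011011 = 0b1111010000101111100011101100100 = 2048378724 (32-bit unsigned)

2048378724


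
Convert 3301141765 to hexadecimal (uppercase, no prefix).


3301141765 = C4C36D05 hex

C4C36D05


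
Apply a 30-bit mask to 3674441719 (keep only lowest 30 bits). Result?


3674441719 & 1073741823 = 453216247

453216247


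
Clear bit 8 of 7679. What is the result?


7679 & ~(1 << 8) = 7423

7423


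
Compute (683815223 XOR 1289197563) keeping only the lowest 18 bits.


Step 1: 683815223 ^ 1289197563 = 1679140556
Step 2: 1679140556 & 262143 = 108236

108236


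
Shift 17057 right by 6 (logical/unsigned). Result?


0b100001010100001 >> 6 = 0b100001010 = 266

266


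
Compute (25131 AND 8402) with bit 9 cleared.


Step 1: 25131 & 8402 = 8194
Step 2: 8194 & ~(1 << 9) = 8194

8194


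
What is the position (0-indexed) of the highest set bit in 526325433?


0b11111010111110001011010111001. Highest set bit at position 28

28


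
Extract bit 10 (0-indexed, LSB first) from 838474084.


0b110001111110100001100101100100, position 10 = 0

0


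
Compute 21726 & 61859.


0b101010011011110 & 0b1111000110100011 = 0b101000010000010 = 20610

20610


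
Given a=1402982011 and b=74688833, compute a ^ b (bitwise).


1402982011 ^ 74688833 = 1475110714

1475110714


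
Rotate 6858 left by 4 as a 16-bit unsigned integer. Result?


Rotate 0b1101011001010 left by 4 (16-bit) = 0b1010110010100001 = 44193

44193


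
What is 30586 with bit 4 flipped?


30586 ^ (1 << 4) = 30586 ^ 16 = 30570

30570


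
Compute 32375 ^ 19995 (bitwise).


0b111111001110111 ^ 0b100111000011011 = 0b11000001101100 = 12396

12396


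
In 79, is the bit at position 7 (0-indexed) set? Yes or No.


0b1001111, bit 7 = 0. No

No


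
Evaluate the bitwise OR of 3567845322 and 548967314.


0b11010100101010001111111111001010 | 0b100000101110001001001110010010 = 0b11110100101110001111111111011010 = 4105764826

4105764826


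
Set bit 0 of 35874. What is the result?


35874 | (1 << 0) = 35874 | 1 = 35875

35875


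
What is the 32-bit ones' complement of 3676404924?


3676404924 ^ 4294967295 = 618562371

618562371


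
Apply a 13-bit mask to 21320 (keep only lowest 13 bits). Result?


21320 & 8191 = 4936

4936


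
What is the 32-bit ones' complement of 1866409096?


1866409096 ^ 4294967295 = 2428558199

2428558199


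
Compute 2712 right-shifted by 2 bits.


0b101010011000 >> 2 = 0b1010100110 = 678

678


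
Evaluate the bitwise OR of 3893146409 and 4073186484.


0b11101000000011001011001100101001 | 0b11110010110001111110010010110100 = 0b11111010110011111111011110111101 = 4207933373

4207933373


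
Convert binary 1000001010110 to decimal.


1000001010110 in decimal = 4182

4182


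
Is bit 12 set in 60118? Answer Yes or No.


0b1110101011010110, bit 12 = 0. No

No


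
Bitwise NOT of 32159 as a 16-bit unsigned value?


~0b111110110011111 = 0b1000001001100000 = 33376 (16-bit unsigned)

33376


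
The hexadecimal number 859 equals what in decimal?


859 hex = 2137 decimal

2137


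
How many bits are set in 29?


0b11101 has 4 set bits

4


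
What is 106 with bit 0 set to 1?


106 | (1 << 0) = 106 | 1 = 107

107


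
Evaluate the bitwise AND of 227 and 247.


0b11100011 & 0b11110111 = 0b11100011 = 227

227


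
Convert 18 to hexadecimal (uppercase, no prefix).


18 = 12 hex

12


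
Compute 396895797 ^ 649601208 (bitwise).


0b10111101010000010011000110101 ^ 0b100110101110000010000010111000 = 0b110001000100000000011010001101 = 823133837

823133837


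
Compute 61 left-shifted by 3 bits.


0b111101 << 3 = 0b111101000 = 488

488


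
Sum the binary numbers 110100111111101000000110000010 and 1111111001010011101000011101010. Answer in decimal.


110100111111101000000110000010 + 1111111001010011101000011101010 = 10110100001010000101001001101100 = 3022541420

3022541420


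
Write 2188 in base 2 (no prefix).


2188 = 100010001100 in binary

100010001100


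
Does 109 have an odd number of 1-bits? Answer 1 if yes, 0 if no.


0b1101101 has 5 ones => parity 1

1


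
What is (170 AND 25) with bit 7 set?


Step 1: 170 & 25 = 8
Step 2: 8 | (1 << 7) = 8 | 128 = 136

136


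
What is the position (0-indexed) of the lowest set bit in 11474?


0b10110011010010. Lowest set bit at position 1

1


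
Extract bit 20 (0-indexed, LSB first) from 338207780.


0b10100001010001010010000100100, position 20 = 0

0


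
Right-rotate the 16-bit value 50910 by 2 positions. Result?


Rotate 0b1100011011011110 right by 2 (16-bit) = 0b1011000110110111 = 45495

45495


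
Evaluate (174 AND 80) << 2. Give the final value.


Step 1: 174 & 80 = 0
Step 2: 0 << 2 = 0

0


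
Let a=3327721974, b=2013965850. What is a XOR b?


3327721974 ^ 2013965850 = 3193155564

3193155564


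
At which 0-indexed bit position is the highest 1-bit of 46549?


0b1011010111010101. Highest set bit at position 15

15


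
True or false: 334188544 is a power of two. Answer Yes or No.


0b10011111010110101000000000000. Multiple bits set => No

No


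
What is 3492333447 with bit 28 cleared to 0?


3492333447 & ~(1 << 28) = 3223897991

3223897991


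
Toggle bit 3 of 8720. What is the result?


8720 ^ (1 << 3) = 8720 ^ 8 = 8728

8728


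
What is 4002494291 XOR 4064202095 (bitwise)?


0b11101110100100010011011101010011 ^ 0b11110010001111101100110101101111 = 0b11100101011111111101000111100 = 481294908

481294908


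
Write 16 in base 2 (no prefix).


16 = 10000 in binary

10000


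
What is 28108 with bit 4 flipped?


28108 ^ (1 << 4) = 28108 ^ 16 = 28124

28124


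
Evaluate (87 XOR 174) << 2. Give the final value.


Step 1: 87 ^ 174 = 249
Step 2: 249 << 2 = 996

996


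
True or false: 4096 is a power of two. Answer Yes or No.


0b1000000000000. Only one bit set => Yes

Yes


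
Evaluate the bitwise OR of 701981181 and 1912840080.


0b101001110101110110000111111101 | 0b1110010000000111001111110010000 = 0b1111011110101111111111111111101 = 2077753341

2077753341


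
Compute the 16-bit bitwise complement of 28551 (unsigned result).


~0b110111110000111 = 0b1001000001111000 = 36984 (16-bit unsigned)

36984


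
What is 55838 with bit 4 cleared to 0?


55838 & ~(1 << 4) = 55822

55822


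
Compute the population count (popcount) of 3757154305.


0b11011111111100011010000000000001 has 15 set bits

15


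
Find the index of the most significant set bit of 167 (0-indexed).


0b10100111. Highest set bit at position 7

7


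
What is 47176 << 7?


0b1011100001001000 << 7 = 0b10111000010010000000000 = 6038528

6038528


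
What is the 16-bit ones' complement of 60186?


60186 ^ 65535 = 5349

5349


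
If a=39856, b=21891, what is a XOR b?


39856 ^ 21891 = 52787

52787


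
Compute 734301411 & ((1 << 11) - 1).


734301411 & 2047 = 1251

1251


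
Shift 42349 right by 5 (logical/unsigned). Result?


0b1010010101101101 >> 5 = 0b10100101011 = 1323

1323


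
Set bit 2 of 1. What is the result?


1 | (1 << 2) = 1 | 4 = 5

5


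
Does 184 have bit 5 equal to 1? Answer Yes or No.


0b10111000, bit 5 = 1. Yes

Yes


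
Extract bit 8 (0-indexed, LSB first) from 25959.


0b110010101100111, position 8 = 1

1


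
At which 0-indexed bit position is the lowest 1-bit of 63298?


0b1111011101000010. Lowest set bit at position 1

1


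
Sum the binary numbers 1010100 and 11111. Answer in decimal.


1010100 + 11111 = 1110011 = 115

115


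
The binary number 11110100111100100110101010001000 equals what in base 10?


11110100111100100110101010001000 in decimal = 4109527688

4109527688


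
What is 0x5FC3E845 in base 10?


5FC3E845 hex = 1606674501 decimal

1606674501


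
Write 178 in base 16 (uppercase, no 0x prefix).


178 = B2 hex

B2


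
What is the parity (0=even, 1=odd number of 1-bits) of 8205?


0b10000000001101 has 4 ones => parity 0

0


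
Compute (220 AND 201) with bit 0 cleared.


Step 1: 220 & 201 = 200
Step 2: 200 & ~(1 << 0) = 200

200


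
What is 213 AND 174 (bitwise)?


0b11010101 & 0b10101110 = 0b10000100 = 132

132


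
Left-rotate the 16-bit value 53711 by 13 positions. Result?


Rotate 0b1101000111001111 left by 13 (16-bit) = 0b1111101000111001 = 64057

64057


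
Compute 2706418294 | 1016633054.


0b10100001010100001010101001110110 | 0b111100100110001001011011011110 = 0b10111101110110001011111011111110 = 3185098494

3185098494


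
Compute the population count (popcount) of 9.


0b1001 has 2 set bits

2


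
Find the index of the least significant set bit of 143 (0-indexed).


0b10001111. Lowest set bit at position 0

0


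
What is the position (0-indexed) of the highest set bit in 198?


0b11000110. Highest set bit at position 7

7


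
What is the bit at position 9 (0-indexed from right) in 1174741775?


0b1000110000001010010001100001111, position 9 = 1

1


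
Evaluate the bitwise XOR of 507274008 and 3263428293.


0b11110001111000110001100011000 ^ 0b11000010100000111111011011000101 = 0b11011100101111111001010111011101 = 3703543261

3703543261


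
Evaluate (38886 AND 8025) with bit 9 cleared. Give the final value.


Step 1: 38886 & 8025 = 5952
Step 2: 5952 & ~(1 << 9) = 5440

5440


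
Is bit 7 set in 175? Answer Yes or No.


0b10101111, bit 7 = 1. Yes

Yes


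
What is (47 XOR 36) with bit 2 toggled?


Step 1: 47 ^ 36 = 11
Step 2: 11 ^ (1 << 2) = 11 ^ 4 = 15

15


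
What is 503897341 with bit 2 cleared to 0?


503897341 & ~(1 << 2) = 503897337

503897337


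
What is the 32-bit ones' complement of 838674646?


838674646 ^ 4294967295 = 3456292649

3456292649


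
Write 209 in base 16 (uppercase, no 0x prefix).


209 = D1 hex

D1


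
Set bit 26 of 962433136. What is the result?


962433136 | (1 << 26) = 962433136 | 67108864 = 1029542000

1029542000


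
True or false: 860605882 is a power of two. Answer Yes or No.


0b110011010010111100110110111010. Multiple bits set => No

No


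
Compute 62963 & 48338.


0b1111010111110011 & 0b1011110011010010 = 0b1011010011010010 = 46290

46290


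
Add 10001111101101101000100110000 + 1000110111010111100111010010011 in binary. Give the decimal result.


10001111101101101000100110000 + 1000110111010111100111010010011 = 1011000111000101001111111000011 = 1491247043

1491247043


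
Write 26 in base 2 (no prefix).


26 = 11010 in binary

11010


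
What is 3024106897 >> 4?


0b10110100010000000011010110010001 >> 4 = 0b1011010001000000001101011001 = 189006681

189006681


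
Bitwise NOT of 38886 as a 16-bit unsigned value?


~0b1001011111100110 = 0b110100000011001 = 26649 (16-bit unsigned)

26649


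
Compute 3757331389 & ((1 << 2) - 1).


3757331389 & 3 = 1

1


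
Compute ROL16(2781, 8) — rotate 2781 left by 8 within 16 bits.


Rotate 0b101011011101 left by 8 (16-bit) = 0b1101110100001010 = 56586

56586


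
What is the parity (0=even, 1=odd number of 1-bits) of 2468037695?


0b10010011000110110100010000111111 has 16 ones => parity 0

0


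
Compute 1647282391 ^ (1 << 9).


1647282391 ^ (1 << 9) = 1647282391 ^ 512 = 1647282903

1647282903
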